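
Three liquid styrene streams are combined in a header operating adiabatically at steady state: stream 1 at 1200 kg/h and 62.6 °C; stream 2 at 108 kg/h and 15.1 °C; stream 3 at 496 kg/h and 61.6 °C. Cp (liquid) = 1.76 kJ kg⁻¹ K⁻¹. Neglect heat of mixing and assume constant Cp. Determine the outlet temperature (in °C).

T_out = 59.5 °C

No heat crosses the boundary, so H_out = H_in.
T_out = Σ ṁᵢCp,ᵢTᵢ / Σ ṁᵢCp,ᵢ
      = 188860 / 3175 = 59.481 °C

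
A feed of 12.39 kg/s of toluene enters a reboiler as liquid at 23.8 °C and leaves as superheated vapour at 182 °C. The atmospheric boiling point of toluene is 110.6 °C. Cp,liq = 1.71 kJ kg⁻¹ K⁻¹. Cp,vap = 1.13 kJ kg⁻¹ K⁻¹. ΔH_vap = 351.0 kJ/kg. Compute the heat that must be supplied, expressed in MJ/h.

liquid 23.8→110.6 °C: 148.43 kJ/kg
vaporisation at 110.6 °C: 351 kJ/kg
vapour 110.6→182 °C: 80.682 kJ/kg
Δh = 148.43 + 351 + 80.682 = 580.11 kJ/kg
Q = ṁ·Δh = 12.39 kg/s × 580.11 kJ/kg = 7187.6 kJ/s
|Q| = 7187.6 kW = 25875 MJ/h

Q = 25900 MJ/h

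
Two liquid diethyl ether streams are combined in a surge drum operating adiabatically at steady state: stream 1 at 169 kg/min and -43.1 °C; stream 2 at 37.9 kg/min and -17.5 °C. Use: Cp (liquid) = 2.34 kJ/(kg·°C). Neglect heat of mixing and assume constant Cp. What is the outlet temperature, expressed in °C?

T_out = -38.4 °C

Energy balance with Q = 0: Σ ṁᵢCp,ᵢ(T_out − Tᵢ) = 0
Σ ṁᵢCp,ᵢTᵢ = 169×2.34×-43.1 + 37.9×2.34×-17.5 = -18596
Σ ṁᵢCp,ᵢ = 169×2.34 + 37.9×2.34 = 484.15
T_out = -18596 / 484.15 = -38.411 °C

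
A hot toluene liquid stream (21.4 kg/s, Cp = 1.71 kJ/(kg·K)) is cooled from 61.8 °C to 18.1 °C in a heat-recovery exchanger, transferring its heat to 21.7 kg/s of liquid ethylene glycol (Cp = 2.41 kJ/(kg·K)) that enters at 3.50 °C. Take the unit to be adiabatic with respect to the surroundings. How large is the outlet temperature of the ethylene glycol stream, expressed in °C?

T_c,out = 34.1 °C

Heat released by hot stream: Q = 21.4 × 1.71 × (61.8 − 18.1) = 1599.2 kJ/s
Energy balance on cold side (adiabatic exchanger): Q = ṁ_c·Cp_c·(T_c,out − T_c,in)
T_c,out = 3.50 + 1599.2/(21.7 × 2.41) = 34.078 °C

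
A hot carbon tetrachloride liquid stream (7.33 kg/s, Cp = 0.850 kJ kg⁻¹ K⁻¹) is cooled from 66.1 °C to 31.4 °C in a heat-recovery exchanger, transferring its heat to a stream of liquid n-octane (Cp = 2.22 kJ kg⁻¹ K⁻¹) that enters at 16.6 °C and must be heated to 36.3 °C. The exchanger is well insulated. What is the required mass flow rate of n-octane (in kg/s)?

Heat released by hot stream: Q = 7.33 × 0.850 × (66.1 − 31.4) = 216.2 kJ/s
Energy balance on cold side (adiabatic exchanger): Q = ṁ_c·Cp_c·(T_c,out − T_c,in)
ṁ_c = 216.2 / [2.22 × (36.3 − 16.6)] = 4.9435 kg/s

ṁ_c = 4.94 kg/s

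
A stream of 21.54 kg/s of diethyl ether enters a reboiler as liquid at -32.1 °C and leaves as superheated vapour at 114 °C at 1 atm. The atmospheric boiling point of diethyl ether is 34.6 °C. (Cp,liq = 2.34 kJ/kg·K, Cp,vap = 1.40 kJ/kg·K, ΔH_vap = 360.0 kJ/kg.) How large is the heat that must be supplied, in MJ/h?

liquid -32.1→34.6 °C: 156.08 kJ/kg
vaporisation at 34.6 °C: 360 kJ/kg
vapour 34.6→114 °C: 111.16 kJ/kg
Δh = 156.08 + 360 + 111.16 = 627.24 kJ/kg
Q = ṁ·Δh = 21.54 kg/s × 627.24 kJ/kg = 13511 kJ/s
|Q| = 13511 kW = 48639 MJ/h

Q = 48600 MJ/h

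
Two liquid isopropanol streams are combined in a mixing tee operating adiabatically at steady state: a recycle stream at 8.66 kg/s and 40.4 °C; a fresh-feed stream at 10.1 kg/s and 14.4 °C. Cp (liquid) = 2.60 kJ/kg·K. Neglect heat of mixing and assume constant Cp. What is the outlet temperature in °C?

Adiabatic, steady state ⇒ Σ ṁᵢCp,ᵢ(T_out − Tᵢ) = 0
T_out = Σ ṁᵢCp,ᵢTᵢ / Σ ṁᵢCp,ᵢ
      = 1287.8 / 48.776 = 26.402 °C

T_out = 26.4 °C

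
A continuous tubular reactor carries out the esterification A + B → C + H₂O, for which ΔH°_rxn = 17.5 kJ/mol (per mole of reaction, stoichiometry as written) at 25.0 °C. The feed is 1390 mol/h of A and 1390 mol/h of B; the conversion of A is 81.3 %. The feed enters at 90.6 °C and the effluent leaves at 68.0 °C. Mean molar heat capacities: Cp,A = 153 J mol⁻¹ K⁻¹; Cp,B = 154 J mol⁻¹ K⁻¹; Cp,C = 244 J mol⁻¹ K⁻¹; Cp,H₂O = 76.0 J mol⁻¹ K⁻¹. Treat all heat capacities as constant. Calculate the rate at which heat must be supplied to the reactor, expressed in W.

Q_in = 2990 W

Extent of reaction ξ = 0.813 × 1390 = 1130.1 mol/h
Reaction term: ξ·ΔH°_rxn = 1130.1 × 17.5 = 19776 kJ/h
Sensible, feed 90.6→25 °C: -27993 kJ/h
Outlet flows (mol/h): A 259.93, B 259.93, C 1130.1, H₂O 1130.1
Sensible, products 25→68.0 °C: 18981 kJ/h
Q = ΔH = 10764 kJ/h = 2.99 kW
Heat supplied = 2990 W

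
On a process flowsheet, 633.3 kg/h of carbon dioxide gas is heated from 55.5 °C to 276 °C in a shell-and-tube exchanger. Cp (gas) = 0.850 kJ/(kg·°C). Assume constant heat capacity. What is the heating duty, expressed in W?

Q = 33000 W

Q = ṁ·Cp·ΔT = 633.3 × 0.850 × (276 − 55.5) = 118700 kJ/h
Converting: 118700 / 3600 s = 32.971 kW
Heating duty = 32971 W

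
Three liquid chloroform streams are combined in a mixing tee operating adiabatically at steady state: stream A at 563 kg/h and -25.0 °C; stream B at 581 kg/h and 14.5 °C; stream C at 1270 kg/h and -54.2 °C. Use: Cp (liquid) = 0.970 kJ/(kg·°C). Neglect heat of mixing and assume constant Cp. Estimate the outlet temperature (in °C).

T_out = -30.9 °C

No heat crosses the boundary, so H_out = H_in.
T_out = Σ ṁᵢCp,ᵢTᵢ / Σ ṁᵢCp,ᵢ
      = -72250 / 2341.6 = -30.855 °C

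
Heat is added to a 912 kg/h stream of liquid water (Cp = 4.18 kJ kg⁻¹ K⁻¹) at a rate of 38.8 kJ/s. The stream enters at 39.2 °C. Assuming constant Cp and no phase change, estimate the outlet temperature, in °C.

T_out = 75.8 °C

Q = 38.8 kJ/s = 139680 kJ/h
ΔT = Q/(ṁ·Cp) = 139680/(912×4.18) = 36.641 K
T_out = 39.2 + 36.641 = 75.841 °C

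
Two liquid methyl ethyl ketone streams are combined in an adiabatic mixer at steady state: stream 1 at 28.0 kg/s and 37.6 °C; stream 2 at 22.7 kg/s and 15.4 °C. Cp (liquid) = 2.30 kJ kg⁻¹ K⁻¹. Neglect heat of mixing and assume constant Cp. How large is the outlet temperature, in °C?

T_out = 27.7 °C

Energy balance with Q = 0: Σ ṁᵢCp,ᵢ(T_out − Tᵢ) = 0
T_out = Σ ṁᵢCp,ᵢTᵢ / Σ ṁᵢCp,ᵢ
      = 3225.5 / 116.61 = 27.66 °C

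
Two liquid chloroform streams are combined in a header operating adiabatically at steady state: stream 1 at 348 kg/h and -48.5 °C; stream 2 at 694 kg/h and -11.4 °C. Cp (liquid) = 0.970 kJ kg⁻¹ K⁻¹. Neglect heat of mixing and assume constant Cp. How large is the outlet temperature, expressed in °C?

T_out = -23.8 °C

No heat crosses the boundary, so H_out = H_in.
Σ ṁᵢCp,ᵢTᵢ = 348×0.970×-48.5 + 694×0.970×-11.4 = -24046
Σ ṁᵢCp,ᵢ = 348×0.970 + 694×0.970 = 1010.7
T_out = -24046 / 1010.7 = -23.79 °C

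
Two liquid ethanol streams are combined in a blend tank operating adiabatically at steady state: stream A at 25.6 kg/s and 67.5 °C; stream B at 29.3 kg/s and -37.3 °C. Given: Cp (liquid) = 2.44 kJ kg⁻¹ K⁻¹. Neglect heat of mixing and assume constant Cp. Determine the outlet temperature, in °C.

T_out = 11.6 °C

No heat crosses the boundary, so H_out = H_in.
T_out = Σ ṁᵢCp,ᵢTᵢ / Σ ṁᵢCp,ᵢ
      = 1549.7 / 133.96 = 11.568 °C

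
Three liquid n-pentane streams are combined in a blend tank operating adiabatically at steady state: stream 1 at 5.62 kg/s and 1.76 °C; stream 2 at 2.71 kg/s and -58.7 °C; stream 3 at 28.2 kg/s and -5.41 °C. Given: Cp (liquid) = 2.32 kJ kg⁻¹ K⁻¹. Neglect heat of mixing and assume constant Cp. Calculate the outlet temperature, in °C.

Adiabatic, steady state ⇒ Σ ṁᵢCp,ᵢ(T_out − Tᵢ) = 0
T_out = Σ ṁᵢCp,ᵢTᵢ / Σ ṁᵢCp,ᵢ
      = -700.05 / 84.75 = -8.2603 °C

T_out = -8.26 °C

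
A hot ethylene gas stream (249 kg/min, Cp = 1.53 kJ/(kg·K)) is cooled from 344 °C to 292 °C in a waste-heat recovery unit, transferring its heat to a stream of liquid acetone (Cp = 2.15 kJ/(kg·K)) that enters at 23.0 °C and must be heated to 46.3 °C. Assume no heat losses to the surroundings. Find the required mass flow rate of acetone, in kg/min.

ṁ_c = 395 kg/min

Heat released by hot stream: Q = 249 × 1.53 × (344 − 292) = 19810 kJ/min
Energy balance on cold side (adiabatic exchanger): Q = ṁ_c·Cp_c·(T_c,out − T_c,in)
ṁ_c = 19810 / [2.15 × (46.3 − 23.0)] = 395.46 kg/min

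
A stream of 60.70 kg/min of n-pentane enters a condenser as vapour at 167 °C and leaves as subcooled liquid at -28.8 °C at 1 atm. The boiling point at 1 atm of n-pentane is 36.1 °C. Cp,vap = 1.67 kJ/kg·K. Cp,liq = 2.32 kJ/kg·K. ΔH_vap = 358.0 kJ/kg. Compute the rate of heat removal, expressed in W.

Q_c = 736000 W

vapour 167→36.1 °C: -218.6 kJ/kg
condensation at 36.1 °C: -358 kJ/kg
liquid 36.1→-28.8 °C: -150.57 kJ/kg
Δh = -218.6 + -358 + -150.57 = -727.17 kJ/kg
Q = ṁ·Δh = 60.70 kg/min × -727.17 kJ/kg = -44139 kJ/min
|Q| = 735.65 kW = 735650 W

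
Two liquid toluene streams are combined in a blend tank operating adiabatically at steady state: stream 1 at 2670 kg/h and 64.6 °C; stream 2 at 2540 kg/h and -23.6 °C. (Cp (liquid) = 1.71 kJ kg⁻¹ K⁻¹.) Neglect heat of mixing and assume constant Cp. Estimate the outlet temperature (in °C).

T_out = 21.6 °C

No heat crosses the boundary, so H_out = H_in.
Σ ṁᵢCp,ᵢTᵢ = 2670×1.71×64.6 + 2540×1.71×-23.6 = 192440
Σ ṁᵢCp,ᵢ = 2670×1.71 + 2540×1.71 = 8909.1
T_out = 192440 / 8909.1 = 21.6 °C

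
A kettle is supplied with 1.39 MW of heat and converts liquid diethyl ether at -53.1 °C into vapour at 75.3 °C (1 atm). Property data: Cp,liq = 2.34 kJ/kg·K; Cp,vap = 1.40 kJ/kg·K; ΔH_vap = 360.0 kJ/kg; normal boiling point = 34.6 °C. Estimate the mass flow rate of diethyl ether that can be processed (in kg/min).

Δh = 2.34×(34.6−-53.1) + 360.0 + 1.40×(75.3−34.6) = 622.2 kJ/kg
Q = 1.39 MW = 1390 kJ/s = 83400 kJ/min
ṁ = Q/Δh = 83400 / 622.2 = 134.04 kg/min

ṁ = 134 kg/min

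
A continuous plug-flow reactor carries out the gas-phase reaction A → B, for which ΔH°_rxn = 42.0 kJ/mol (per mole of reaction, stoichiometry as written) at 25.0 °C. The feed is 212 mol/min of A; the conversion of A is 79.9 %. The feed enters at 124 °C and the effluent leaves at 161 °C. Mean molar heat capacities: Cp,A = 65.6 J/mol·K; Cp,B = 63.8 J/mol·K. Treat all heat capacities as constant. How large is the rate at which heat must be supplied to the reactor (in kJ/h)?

Extent of reaction ξ = 0.799 × 212 = 169.39 mol/min
Reaction term: ξ·ΔH°_rxn = 169.39 × 42.0 = 7114.3 kJ/min
Sensible, feed 124→25 °C: -1376.8 kJ/min
Outlet flows (mol/min): A 42.612, B 169.39
Sensible, products 25→161 °C: 1849.9 kJ/min
Q = ΔH = 7587.4 kJ/min = 126.46 kW
Heat supplied = 455240 kJ/h

Q_in = 455000 kJ/h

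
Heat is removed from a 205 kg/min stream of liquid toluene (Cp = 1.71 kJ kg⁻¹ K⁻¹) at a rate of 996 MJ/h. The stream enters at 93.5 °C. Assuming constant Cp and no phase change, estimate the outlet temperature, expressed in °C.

Q = 996 MJ/h = 16600 kJ/min
ΔT = Q/(ṁ·Cp) = 16600/(205×1.71) = 47.354 K
T_out = 93.5 − 47.354 = 46.146 °C

T_out = 46.1 °C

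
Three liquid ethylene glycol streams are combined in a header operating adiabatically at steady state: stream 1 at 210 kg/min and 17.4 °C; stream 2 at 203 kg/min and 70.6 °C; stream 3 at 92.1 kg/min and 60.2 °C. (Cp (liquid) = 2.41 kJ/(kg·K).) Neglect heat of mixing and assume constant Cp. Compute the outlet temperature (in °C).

Energy balance with Q = 0: Σ ṁᵢCp,ᵢ(T_out − Tᵢ) = 0
Σ ṁᵢCp,ᵢTᵢ = 210×2.41×17.4 + 203×2.41×70.6 + 92.1×2.41×60.2 = 56708
Σ ṁᵢCp,ᵢ = 210×2.41 + 203×2.41 + 92.1×2.41 = 1217.3
T_out = 56708 / 1217.3 = 46.585 °C

T_out = 46.6 °C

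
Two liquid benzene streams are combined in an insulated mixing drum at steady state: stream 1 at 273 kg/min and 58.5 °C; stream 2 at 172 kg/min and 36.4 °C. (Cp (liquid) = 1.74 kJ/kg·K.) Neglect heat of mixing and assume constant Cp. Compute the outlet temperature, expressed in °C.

Energy balance with Q = 0: Σ ṁᵢCp,ᵢ(T_out − Tᵢ) = 0
T_out = Σ ṁᵢCp,ᵢTᵢ / Σ ṁᵢCp,ᵢ
      = 38682 / 774.3 = 49.958 °C

T_out = 50.0 °C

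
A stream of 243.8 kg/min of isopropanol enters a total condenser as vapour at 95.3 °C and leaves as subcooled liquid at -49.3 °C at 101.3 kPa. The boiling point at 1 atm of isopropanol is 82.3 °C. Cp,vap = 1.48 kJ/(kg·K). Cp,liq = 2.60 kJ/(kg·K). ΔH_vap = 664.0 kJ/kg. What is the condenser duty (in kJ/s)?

vapour 95.3→82.3 °C: -19.24 kJ/kg
condensation at 82.3 °C: -664 kJ/kg
liquid 82.3→-49.3 °C: -342.16 kJ/kg
Δh = -19.24 + -664 + -342.16 = -1025.4 kJ/kg
Q = ṁ·Δh = 243.8 kg/min × -1025.4 kJ/kg = -249990 kJ/min
|Q| = 4166.5 kW

Q_c = 4170 kJ/s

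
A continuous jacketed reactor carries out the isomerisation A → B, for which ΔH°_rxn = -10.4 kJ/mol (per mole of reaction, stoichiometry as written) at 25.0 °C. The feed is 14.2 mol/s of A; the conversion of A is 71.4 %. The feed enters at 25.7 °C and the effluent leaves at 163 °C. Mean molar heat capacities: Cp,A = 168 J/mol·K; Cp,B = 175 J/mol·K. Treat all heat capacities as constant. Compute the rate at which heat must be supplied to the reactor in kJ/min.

Q_in = 13900 kJ/min

Extent of reaction ξ = 0.714 × 14.2 = 10.139 mol/s
Reaction term: ξ·ΔH°_rxn = 10.139 × -10.4 = -105.44 kJ/s
Sensible, feed 25.7→25 °C: -1.6699 kJ/s
Outlet flows (mol/s): A 4.0612, B 10.139
Sensible, products 25→163 °C: 339.01 kJ/s
Q = ΔH = 231.89 kJ/s = 231.89 kW
Heat supplied = 13914 kJ/min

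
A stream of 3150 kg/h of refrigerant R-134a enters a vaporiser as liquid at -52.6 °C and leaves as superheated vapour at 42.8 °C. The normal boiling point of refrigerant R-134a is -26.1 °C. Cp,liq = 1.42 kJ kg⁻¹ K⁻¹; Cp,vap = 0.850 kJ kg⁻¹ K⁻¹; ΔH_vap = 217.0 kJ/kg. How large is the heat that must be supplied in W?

Q = 274000 W

liquid -52.6→-26.1 °C: 37.63 kJ/kg
vaporisation at -26.1 °C: 217 kJ/kg
vapour -26.1→42.8 °C: 58.565 kJ/kg
Δh = 37.63 + 217 + 58.565 = 313.19 kJ/kg
Q = ṁ·Δh = 3150 kg/h × 313.19 kJ/kg = 986560 kJ/h
|Q| = 274.05 kW = 274050 W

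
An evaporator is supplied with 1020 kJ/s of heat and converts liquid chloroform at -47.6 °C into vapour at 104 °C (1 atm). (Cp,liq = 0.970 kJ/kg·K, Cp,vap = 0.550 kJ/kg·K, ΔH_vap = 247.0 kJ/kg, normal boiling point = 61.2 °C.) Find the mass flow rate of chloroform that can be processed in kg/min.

Δh = 0.970×(61.2−-47.6) + 247.0 + 0.550×(104−61.2) = 376.08 kJ/kg
Q = 1020 kJ/s = 1020 kJ/s = 61200 kJ/min
ṁ = Q/Δh = 61200 / 376.08 = 162.73 kg/min

ṁ = 163 kg/min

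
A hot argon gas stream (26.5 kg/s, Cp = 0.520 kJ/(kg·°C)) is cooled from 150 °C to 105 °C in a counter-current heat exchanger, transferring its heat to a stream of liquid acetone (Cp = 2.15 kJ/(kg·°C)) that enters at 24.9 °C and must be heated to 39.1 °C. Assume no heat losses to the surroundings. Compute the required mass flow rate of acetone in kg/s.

ṁ_c = 20.3 kg/s

Heat released by hot stream: Q = 26.5 × 0.520 × (150 − 105) = 620.1 kJ/s
Energy balance on cold side (adiabatic exchanger): Q = ṁ_c·Cp_c·(T_c,out − T_c,in)
ṁ_c = 620.1 / [2.15 × (39.1 − 24.9)] = 20.311 kg/s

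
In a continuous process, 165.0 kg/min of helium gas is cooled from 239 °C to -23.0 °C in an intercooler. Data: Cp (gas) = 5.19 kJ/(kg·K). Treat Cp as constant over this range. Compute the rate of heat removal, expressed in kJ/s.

Q_c = 3740 kJ/s

Q = ṁ·Cp·ΔT = 165.0 × 5.19 × (-23.0 − 239) = -224360 kJ/min
Converting: 224360 / 60 s = 3739.4 kW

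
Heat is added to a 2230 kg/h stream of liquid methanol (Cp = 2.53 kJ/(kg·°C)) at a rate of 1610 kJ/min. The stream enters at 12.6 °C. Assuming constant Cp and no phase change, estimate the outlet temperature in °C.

Q = 1610 kJ/min = 96600 kJ/h
ΔT = Q/(ṁ·Cp) = 96600/(2230×2.53) = 17.122 K
T_out = 12.6 + 17.122 = 29.722 °C

T_out = 29.7 °C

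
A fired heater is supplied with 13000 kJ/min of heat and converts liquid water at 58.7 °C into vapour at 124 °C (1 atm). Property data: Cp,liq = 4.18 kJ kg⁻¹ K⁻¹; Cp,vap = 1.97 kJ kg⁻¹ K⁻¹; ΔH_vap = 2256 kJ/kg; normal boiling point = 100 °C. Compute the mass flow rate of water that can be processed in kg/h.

ṁ = 315 kg/h

Δh = 4.18×(100−58.7) + 2256 + 1.97×(124−100) = 2475.9 kJ/kg
Q = 13000 kJ/min = 216.67 kJ/s = 780000 kJ/h
ṁ = Q/Δh = 780000 / 2475.9 = 315.04 kg/h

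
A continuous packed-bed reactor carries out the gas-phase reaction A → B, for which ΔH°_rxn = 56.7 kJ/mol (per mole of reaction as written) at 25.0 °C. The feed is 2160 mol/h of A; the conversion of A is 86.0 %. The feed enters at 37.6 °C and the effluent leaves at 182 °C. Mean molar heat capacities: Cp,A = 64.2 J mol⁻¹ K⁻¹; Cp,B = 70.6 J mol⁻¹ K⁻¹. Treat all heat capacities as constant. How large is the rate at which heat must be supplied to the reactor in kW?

Q_in = 35.3 kW

Extent of reaction ξ = 0.860 × 2160 = 1857.6 mol/h
Reaction term: ξ·ΔH°_rxn = 1857.6 × 56.7 = 105330 kJ/h
Sensible, feed 37.6→25 °C: -1747.3 kJ/h
Outlet flows (mol/h): A 302.4, B 1857.6
Sensible, products 25→182 °C: 23638 kJ/h
Q = ΔH = 127220 kJ/h = 35.338 kW
Heat supplied = 35.338 kW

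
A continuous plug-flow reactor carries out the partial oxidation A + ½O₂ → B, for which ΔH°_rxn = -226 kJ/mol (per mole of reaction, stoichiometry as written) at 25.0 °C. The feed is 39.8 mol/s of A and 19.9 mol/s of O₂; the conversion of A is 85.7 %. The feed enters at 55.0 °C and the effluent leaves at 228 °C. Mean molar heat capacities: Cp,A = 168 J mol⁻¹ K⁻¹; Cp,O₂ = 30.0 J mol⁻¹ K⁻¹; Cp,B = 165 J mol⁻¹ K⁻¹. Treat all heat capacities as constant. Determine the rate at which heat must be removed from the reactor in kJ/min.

Q_out = 394000 kJ/min

Extent of reaction ξ = 0.857 × 39.8 = 34.109 mol/s
Reaction term: ξ·ΔH°_rxn = 34.109 × -226 = -7708.5 kJ/s
Sensible, feed 55.0→25 °C: -218.5 kJ/s
Outlet flows (mol/s): A 5.6914, O₂ 2.8457, B 34.109
Sensible, products 25→228 °C: 1353.9 kJ/s
Q = ΔH = -6573.1 kJ/s = -6573.1 kW
Heat removed = 394390 kJ/min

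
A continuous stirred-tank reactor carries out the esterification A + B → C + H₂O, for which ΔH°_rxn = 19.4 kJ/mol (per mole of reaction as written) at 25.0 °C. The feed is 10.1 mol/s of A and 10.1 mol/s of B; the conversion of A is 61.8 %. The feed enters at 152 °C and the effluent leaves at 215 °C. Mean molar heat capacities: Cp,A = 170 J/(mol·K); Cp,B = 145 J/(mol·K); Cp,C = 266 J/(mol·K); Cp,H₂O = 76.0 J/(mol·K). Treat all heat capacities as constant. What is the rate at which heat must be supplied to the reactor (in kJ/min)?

Extent of reaction ξ = 0.618 × 10.1 = 6.2418 mol/s
Reaction term: ξ·ΔH°_rxn = 6.2418 × 19.4 = 121.09 kJ/s
Sensible, feed 152→25 °C: -404.05 kJ/s
Outlet flows (mol/s): A 3.8582, B 3.8582, C 6.2418, H₂O 6.2418
Sensible, products 25→215 °C: 636.51 kJ/s
Q = ΔH = 353.55 kJ/s = 353.55 kW
Heat supplied = 21213 kJ/min

Q_in = 21200 kJ/min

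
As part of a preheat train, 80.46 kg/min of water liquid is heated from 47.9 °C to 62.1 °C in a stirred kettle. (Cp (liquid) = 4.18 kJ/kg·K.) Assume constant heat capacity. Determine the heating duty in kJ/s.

Q = ṁ·Cp·ΔT = 80.46 × 4.18 × (62.1 − 47.9) = 4775.8 kJ/min
Converting: 4775.8 / 60 s = 79.596 kW

Q = 79.6 kJ/s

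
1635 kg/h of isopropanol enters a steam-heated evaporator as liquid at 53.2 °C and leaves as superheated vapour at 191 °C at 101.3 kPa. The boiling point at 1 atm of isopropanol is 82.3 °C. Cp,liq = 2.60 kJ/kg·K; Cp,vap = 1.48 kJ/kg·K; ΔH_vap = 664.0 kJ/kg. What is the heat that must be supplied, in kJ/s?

liquid 53.2→82.3 °C: 75.66 kJ/kg
vaporisation at 82.3 °C: 664 kJ/kg
vapour 82.3→191 °C: 160.88 kJ/kg
Δh = 75.66 + 664 + 160.88 = 900.54 kJ/kg
Q = ṁ·Δh = 1635 kg/h × 900.54 kJ/kg = 1.4724e+06 kJ/h
|Q| = 408.99 kW

Q = 409 kJ/s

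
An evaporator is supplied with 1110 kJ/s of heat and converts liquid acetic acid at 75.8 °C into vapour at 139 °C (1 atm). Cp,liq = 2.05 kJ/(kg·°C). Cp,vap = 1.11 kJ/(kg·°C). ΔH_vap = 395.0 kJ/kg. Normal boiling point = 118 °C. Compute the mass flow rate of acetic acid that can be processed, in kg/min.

ṁ = 132 kg/min

Δh = 2.05×(118−75.8) + 395.0 + 1.11×(139−118) = 504.82 kJ/kg
Q = 1110 kJ/s = 1110 kJ/s = 66600 kJ/min
ṁ = Q/Δh = 66600 / 504.82 = 131.93 kg/min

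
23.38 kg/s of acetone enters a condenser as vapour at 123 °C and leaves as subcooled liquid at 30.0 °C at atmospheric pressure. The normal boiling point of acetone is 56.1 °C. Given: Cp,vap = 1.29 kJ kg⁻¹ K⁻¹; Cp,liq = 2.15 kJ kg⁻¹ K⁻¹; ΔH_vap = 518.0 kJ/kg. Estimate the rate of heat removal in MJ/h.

Q_c = 55600 MJ/h

vapour 123→56.1 °C: -86.301 kJ/kg
condensation at 56.1 °C: -518 kJ/kg
liquid 56.1→30.0 °C: -56.115 kJ/kg
Δh = -86.301 + -518 + -56.115 = -660.42 kJ/kg
Q = ṁ·Δh = 23.38 kg/s × -660.42 kJ/kg = -15441 kJ/s
|Q| = 15441 kW = 55586 MJ/h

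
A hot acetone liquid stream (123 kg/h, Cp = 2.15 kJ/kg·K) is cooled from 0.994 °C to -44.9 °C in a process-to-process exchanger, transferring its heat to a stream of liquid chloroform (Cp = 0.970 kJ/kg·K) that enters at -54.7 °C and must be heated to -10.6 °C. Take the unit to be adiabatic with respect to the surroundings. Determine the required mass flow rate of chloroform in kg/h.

ṁ_c = 284 kg/h

Heat released by hot stream: Q = 123 × 2.15 × (0.994 − -44.9) = 12137 kJ/h
Energy balance on cold side (adiabatic exchanger): Q = ṁ_c·Cp_c·(T_c,out − T_c,in)
ṁ_c = 12137 / [0.970 × (-10.6 − -54.7)] = 283.72 kg/h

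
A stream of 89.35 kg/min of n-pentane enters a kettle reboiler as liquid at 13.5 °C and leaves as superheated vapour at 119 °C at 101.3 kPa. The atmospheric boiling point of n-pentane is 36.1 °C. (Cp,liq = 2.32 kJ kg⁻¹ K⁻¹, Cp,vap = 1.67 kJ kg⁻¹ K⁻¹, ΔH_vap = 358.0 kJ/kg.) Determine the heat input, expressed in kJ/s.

Q = 817 kJ/s

liquid 13.5→36.1 °C: 52.432 kJ/kg
vaporisation at 36.1 °C: 358 kJ/kg
vapour 36.1→119 °C: 138.44 kJ/kg
Δh = 52.432 + 358 + 138.44 = 548.88 kJ/kg
Q = ṁ·Δh = 89.35 kg/min × 548.88 kJ/kg = 49042 kJ/min
|Q| = 817.37 kW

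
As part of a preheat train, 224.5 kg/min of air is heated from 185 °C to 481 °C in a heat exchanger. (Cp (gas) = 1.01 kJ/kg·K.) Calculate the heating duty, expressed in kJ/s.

Q = ṁ·Cp·ΔT = 224.5 × 1.01 × (481 − 185) = 67117 kJ/min
Converting: 67117 / 60 s = 1118.6 kW

Q = 1120 kJ/s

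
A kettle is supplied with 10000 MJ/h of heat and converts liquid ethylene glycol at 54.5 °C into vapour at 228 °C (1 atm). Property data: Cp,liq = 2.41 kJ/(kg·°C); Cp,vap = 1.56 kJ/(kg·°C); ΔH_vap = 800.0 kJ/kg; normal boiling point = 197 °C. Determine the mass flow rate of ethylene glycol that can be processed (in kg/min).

Δh = 2.41×(197−54.5) + 800.0 + 1.56×(228−197) = 1191.8 kJ/kg
Q = 10000 MJ/h = 2777.8 kJ/s = 166670 kJ/min
ṁ = Q/Δh = 166670 / 1191.8 = 139.85 kg/min

ṁ = 140 kg/min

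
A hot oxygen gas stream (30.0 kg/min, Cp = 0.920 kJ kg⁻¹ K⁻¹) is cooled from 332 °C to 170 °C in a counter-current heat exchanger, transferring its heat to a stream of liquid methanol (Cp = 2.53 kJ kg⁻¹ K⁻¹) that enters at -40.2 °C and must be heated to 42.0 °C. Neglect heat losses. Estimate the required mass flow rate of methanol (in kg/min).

Heat released by hot stream: Q = 30.0 × 0.920 × (332 − 170) = 4471.2 kJ/min
Energy balance on cold side (adiabatic exchanger): Q = ṁ_c·Cp_c·(T_c,out − T_c,in)
ṁ_c = 4471.2 / [2.53 × (42.0 − -40.2)] = 21.5 kg/min

ṁ_c = 21.5 kg/min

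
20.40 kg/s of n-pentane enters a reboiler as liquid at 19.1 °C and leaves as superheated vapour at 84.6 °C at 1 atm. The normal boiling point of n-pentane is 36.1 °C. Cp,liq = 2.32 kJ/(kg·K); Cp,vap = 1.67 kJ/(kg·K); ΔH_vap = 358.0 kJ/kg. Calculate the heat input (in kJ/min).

liquid 19.1→36.1 °C: 39.44 kJ/kg
vaporisation at 36.1 °C: 358 kJ/kg
vapour 36.1→84.6 °C: 80.995 kJ/kg
Δh = 39.44 + 358 + 80.995 = 478.44 kJ/kg
Q = ṁ·Δh = 20.40 kg/s × 478.44 kJ/kg = 9760.1 kJ/s
|Q| = 9760.1 kW = 585600 kJ/min

Q = 586000 kJ/min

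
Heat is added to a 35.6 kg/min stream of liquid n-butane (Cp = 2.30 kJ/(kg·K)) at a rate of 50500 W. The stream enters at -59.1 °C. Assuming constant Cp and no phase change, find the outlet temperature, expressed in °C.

Q = 50500 W = 3030 kJ/min
ΔT = Q/(ṁ·Cp) = 3030/(35.6×2.30) = 37.005 K
T_out = -59.1 + 37.005 = -22.095 °C

T_out = -22.1 °C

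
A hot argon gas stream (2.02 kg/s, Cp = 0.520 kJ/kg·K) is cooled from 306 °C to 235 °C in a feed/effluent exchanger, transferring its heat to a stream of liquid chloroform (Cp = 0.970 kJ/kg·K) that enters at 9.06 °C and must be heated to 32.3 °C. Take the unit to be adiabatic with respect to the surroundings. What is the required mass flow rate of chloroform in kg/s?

Heat released by hot stream: Q = 2.02 × 0.520 × (306 − 235) = 74.578 kJ/s
Energy balance on cold side (adiabatic exchanger): Q = ṁ_c·Cp_c·(T_c,out − T_c,in)
ṁ_c = 74.578 / [0.970 × (32.3 − 9.06)] = 3.3083 kg/s

ṁ_c = 3.31 kg/s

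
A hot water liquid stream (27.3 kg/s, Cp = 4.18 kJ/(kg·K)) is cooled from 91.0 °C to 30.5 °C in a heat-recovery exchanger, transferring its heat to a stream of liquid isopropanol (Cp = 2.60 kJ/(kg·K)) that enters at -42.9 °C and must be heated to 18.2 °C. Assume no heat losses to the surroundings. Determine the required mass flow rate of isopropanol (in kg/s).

Heat released by hot stream: Q = 27.3 × 4.18 × (91.0 − 30.5) = 6903.9 kJ/s
Energy balance on cold side (adiabatic exchanger): Q = ṁ_c·Cp_c·(T_c,out − T_c,in)
ṁ_c = 6903.9 / [2.60 × (18.2 − -42.9)] = 43.459 kg/s

ṁ_c = 43.5 kg/s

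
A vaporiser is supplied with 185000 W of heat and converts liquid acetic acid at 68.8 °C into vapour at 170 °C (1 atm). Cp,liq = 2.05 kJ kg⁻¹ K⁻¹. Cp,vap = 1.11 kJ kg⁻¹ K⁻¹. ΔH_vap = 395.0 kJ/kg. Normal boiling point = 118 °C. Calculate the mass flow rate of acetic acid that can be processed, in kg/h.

ṁ = 1200 kg/h

Δh = 2.05×(118−68.8) + 395.0 + 1.11×(170−118) = 553.58 kJ/kg
Q = 185000 W = 185 kJ/s = 666000 kJ/h
ṁ = Q/Δh = 666000 / 553.58 = 1203.1 kg/h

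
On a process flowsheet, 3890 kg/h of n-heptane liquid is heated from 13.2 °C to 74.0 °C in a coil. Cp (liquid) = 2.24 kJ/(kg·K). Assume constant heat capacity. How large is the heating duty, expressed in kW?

Q = 147 kW

Q = ṁ·Cp·ΔT = 3890 × 2.24 × (74.0 − 13.2) = 529790 kJ/h
Converting: 529790 / 3600 s = 147.16 kW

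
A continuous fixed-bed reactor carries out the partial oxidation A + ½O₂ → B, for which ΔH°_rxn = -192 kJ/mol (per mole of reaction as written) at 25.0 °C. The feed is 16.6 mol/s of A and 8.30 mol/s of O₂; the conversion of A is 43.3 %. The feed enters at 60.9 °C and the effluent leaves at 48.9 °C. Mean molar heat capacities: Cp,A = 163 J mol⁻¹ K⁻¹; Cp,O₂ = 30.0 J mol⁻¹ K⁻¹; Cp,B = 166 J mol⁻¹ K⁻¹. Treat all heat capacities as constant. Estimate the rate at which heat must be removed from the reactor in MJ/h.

Q_out = 5100 MJ/h

Extent of reaction ξ = 0.433 × 16.6 = 7.1878 mol/s
Reaction term: ξ·ΔH°_rxn = 7.1878 × -192 = -1380.1 kJ/s
Sensible, feed 60.9→25 °C: -106.08 kJ/s
Outlet flows (mol/s): A 9.4122, O₂ 4.7061, B 7.1878
Sensible, products 25→48.9 °C: 68.558 kJ/s
Q = ΔH = -1417.6 kJ/s = -1417.6 kW
Heat removed = 5103.3 MJ/h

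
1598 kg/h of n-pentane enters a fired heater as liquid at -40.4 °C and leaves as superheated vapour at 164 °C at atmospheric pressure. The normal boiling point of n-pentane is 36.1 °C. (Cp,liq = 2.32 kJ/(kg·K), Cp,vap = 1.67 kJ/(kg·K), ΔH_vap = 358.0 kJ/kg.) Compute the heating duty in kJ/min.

Q = 20000 kJ/min

liquid -40.4→36.1 °C: 177.48 kJ/kg
vaporisation at 36.1 °C: 358 kJ/kg
vapour 36.1→164 °C: 213.59 kJ/kg
Δh = 177.48 + 358 + 213.59 = 749.07 kJ/kg
Q = ṁ·Δh = 1598 kg/h × 749.07 kJ/kg = 1.197e+06 kJ/h
|Q| = 332.51 kW = 19950 kJ/min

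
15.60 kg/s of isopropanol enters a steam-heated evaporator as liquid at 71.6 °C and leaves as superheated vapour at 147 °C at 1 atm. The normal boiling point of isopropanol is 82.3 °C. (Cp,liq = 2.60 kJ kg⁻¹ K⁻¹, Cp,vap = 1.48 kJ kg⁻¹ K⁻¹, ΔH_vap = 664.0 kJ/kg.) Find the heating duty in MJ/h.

Q = 44200 MJ/h

liquid 71.6→82.3 °C: 27.82 kJ/kg
vaporisation at 82.3 °C: 664 kJ/kg
vapour 82.3→147 °C: 95.756 kJ/kg
Δh = 27.82 + 664 + 95.756 = 787.58 kJ/kg
Q = ṁ·Δh = 15.60 kg/s × 787.58 kJ/kg = 12286 kJ/s
|Q| = 12286 kW = 44230 MJ/h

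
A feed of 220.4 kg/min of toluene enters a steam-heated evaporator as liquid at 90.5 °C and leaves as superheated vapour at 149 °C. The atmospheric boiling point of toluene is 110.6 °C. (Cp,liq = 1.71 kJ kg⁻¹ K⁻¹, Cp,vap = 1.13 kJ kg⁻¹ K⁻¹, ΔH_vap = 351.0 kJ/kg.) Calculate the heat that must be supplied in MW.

Q = 1.57 MW

liquid 90.5→110.6 °C: 34.371 kJ/kg
vaporisation at 110.6 °C: 351 kJ/kg
vapour 110.6→149 °C: 43.392 kJ/kg
Δh = 34.371 + 351 + 43.392 = 428.76 kJ/kg
Q = ṁ·Δh = 220.4 kg/min × 428.76 kJ/kg = 94499 kJ/min
|Q| = 1575 kW = 1.575 MW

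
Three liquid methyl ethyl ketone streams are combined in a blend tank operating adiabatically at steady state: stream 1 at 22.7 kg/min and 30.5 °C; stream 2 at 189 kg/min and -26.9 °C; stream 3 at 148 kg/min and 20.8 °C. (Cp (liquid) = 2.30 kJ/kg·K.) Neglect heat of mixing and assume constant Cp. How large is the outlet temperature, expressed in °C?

T_out = -3.65 °C

No heat crosses the boundary, so H_out = H_in.
T_out = Σ ṁᵢCp,ᵢTᵢ / Σ ṁᵢCp,ᵢ
      = -3020.7 / 827.31 = -3.6512 °C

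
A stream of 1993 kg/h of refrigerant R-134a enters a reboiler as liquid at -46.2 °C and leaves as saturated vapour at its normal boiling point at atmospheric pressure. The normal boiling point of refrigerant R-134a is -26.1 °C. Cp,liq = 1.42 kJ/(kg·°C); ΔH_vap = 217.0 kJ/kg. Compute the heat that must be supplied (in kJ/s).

Q = 136 kJ/s

liquid -46.2→-26.1 °C: 28.542 kJ/kg
vaporisation at -26.1 °C: 217 kJ/kg
Δh = 28.542 + 217 = 245.54 kJ/kg
Q = ṁ·Δh = 1993 kg/h × 245.54 kJ/kg = 489370 kJ/h
|Q| = 135.93 kW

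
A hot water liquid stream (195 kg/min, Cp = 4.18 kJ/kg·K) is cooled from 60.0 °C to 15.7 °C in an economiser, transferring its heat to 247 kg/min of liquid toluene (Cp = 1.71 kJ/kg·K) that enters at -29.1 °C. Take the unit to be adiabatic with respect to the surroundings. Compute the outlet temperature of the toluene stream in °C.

Heat released by hot stream: Q = 195 × 4.18 × (60.0 − 15.7) = 36109 kJ/min
Energy balance on cold side (adiabatic exchanger): Q = ṁ_c·Cp_c·(T_c,out − T_c,in)
T_c,out = -29.1 + 36109/(247 × 1.71) = 56.391 °C

T_c,out = 56.4 °C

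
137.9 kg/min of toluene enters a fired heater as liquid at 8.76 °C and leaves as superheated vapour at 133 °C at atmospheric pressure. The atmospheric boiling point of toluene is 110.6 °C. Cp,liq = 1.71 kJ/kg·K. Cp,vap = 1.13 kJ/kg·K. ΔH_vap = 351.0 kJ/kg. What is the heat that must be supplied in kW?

liquid 8.76→110.6 °C: 174.15 kJ/kg
vaporisation at 110.6 °C: 351 kJ/kg
vapour 110.6→133 °C: 25.312 kJ/kg
Δh = 174.15 + 351 + 25.312 = 550.46 kJ/kg
Q = ṁ·Δh = 137.9 kg/min × 550.46 kJ/kg = 75908 kJ/min
|Q| = 1265.1 kW

Q = 1270 kW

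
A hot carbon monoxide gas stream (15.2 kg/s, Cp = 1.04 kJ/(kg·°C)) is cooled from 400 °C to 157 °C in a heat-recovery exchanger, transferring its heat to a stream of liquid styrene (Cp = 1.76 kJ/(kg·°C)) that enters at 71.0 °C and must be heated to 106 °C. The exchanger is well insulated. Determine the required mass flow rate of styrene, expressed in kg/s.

ṁ_c = 62.4 kg/s

Heat released by hot stream: Q = 15.2 × 1.04 × (400 − 157) = 3841.3 kJ/s
Energy balance on cold side (adiabatic exchanger): Q = ṁ_c·Cp_c·(T_c,out − T_c,in)
ṁ_c = 3841.3 / [1.76 × (106 − 71.0)] = 62.359 kg/s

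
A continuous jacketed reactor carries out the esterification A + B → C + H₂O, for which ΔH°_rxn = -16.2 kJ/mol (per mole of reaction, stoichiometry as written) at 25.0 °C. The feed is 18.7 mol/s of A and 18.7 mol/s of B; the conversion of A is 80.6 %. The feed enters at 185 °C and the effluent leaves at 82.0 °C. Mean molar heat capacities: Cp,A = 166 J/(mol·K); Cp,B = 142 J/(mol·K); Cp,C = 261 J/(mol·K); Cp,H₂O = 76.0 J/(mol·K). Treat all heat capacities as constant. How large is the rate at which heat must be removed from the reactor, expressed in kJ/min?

Q_out = 48700 kJ/min

Extent of reaction ξ = 0.806 × 18.7 = 15.072 mol/s
Reaction term: ξ·ΔH°_rxn = 15.072 × -16.2 = -244.17 kJ/s
Sensible, feed 185→25 °C: -921.54 kJ/s
Outlet flows (mol/s): A 3.6278, B 3.6278, C 15.072, H₂O 15.072
Sensible, products 25→82.0 °C: 353.21 kJ/s
Q = ΔH = -812.49 kJ/s = -812.49 kW
Heat removed = 48750 kJ/min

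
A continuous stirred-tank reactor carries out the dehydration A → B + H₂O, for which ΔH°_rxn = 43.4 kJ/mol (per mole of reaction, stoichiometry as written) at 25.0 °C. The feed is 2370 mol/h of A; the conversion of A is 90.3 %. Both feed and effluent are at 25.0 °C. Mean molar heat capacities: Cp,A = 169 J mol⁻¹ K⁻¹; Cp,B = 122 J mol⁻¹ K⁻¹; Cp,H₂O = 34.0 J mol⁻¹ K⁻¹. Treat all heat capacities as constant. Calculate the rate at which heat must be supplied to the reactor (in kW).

Extent of reaction ξ = 0.903 × 2370 = 2140.1 mol/h
Reaction term: ξ·ΔH°_rxn = 2140.1 × 43.4 = 92881 kJ/h
Q = ΔH = 92881 kJ/h = 25.8 kW
Heat supplied = 25.8 kW

Q_in = 25.8 kW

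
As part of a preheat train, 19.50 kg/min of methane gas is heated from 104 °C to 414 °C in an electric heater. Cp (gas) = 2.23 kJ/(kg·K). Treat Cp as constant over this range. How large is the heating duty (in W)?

Q = ṁ·Cp·ΔT = 19.50 × 2.23 × (414 − 104) = 13480 kJ/min
Converting: 13480 / 60 s = 224.67 kW
Heating duty = 224670 W

Q = 225000 W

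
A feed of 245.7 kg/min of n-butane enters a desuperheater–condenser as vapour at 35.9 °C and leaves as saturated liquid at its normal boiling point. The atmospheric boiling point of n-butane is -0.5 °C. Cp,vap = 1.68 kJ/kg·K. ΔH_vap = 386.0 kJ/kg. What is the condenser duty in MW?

vapour 35.9→-0.5 °C: -61.152 kJ/kg
condensation at -0.5 °C: -386 kJ/kg
Δh = -61.152 + -386 = -447.15 kJ/kg
Q = ṁ·Δh = 245.7 kg/min × -447.15 kJ/kg = -109870 kJ/min
|Q| = 1831.1 kW = 1.8311 MW

Q_c = 1.83 MW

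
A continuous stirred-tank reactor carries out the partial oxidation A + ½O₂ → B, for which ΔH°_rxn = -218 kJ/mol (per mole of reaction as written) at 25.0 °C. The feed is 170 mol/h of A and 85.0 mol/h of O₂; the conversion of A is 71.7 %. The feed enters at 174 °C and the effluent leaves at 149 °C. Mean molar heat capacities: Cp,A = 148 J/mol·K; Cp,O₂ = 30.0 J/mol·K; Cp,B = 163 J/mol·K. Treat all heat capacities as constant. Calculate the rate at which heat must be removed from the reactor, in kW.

Extent of reaction ξ = 0.717 × 170 = 121.89 mol/h
Reaction term: ξ·ΔH°_rxn = 121.89 × -218 = -26572 kJ/h
Sensible, feed 174→25 °C: -4128.8 kJ/h
Outlet flows (mol/h): A 48.11, O₂ 24.055, B 121.89
Sensible, products 25→149 °C: 3436 kJ/h
Q = ΔH = -27265 kJ/h = -7.5735 kW
Heat removed = 7.5735 kW

Q_out = 7.57 kW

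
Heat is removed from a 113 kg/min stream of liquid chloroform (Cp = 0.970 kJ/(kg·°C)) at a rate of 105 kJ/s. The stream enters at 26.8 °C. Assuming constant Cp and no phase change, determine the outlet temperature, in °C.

T_out = -30.7 °C

Q = 105 kJ/s = 6300 kJ/min
ΔT = Q/(ṁ·Cp) = 6300/(113×0.970) = 57.477 K
T_out = 26.8 − 57.477 = -30.677 °C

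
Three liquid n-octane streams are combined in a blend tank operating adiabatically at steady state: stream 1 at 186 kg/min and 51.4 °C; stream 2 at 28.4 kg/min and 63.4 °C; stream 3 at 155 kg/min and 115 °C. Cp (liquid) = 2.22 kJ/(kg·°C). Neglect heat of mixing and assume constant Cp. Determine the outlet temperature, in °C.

T_out = 79.0 °C

Adiabatic, steady state ⇒ Σ ṁᵢCp,ᵢ(T_out − Tᵢ) = 0
T_out = Σ ṁᵢCp,ᵢTᵢ / Σ ṁᵢCp,ᵢ
      = 64793 / 820.07 = 79.009 °C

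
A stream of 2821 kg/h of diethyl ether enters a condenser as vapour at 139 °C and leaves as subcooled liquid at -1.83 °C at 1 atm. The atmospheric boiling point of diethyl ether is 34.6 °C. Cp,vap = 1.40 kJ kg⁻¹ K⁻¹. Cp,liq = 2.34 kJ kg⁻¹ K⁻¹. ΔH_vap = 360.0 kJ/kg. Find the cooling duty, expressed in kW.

Q_c = 463 kW

vapour 139→34.6 °C: -146.16 kJ/kg
condensation at 34.6 °C: -360 kJ/kg
liquid 34.6→-1.83 °C: -85.246 kJ/kg
Δh = -146.16 + -360 + -85.246 = -591.41 kJ/kg
Q = ṁ·Δh = 2821 kg/h × -591.41 kJ/kg = -1.6684e+06 kJ/h
|Q| = 463.43 kW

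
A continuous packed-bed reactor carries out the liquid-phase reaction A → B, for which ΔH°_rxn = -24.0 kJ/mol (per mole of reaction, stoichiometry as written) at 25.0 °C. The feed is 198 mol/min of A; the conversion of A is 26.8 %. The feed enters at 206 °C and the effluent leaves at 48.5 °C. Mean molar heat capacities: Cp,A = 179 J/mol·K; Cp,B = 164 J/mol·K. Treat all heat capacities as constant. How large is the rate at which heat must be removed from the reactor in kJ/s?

Extent of reaction ξ = 0.268 × 198 = 53.064 mol/min
Reaction term: ξ·ΔH°_rxn = 53.064 × -24.0 = -1273.5 kJ/min
Sensible, feed 206→25 °C: -6415 kJ/min
Outlet flows (mol/min): A 144.94, B 53.064
Sensible, products 25→48.5 °C: 814.18 kJ/min
Q = ΔH = -6874.4 kJ/min = -114.57 kW
Heat removed = 114.57 kJ/s

Q_out = 115 kJ/s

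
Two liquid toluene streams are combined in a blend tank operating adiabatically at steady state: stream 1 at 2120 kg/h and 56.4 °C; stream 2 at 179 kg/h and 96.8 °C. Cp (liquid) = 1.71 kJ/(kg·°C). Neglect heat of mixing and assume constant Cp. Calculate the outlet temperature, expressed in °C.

T_out = 59.5 °C

Energy balance with Q = 0: Σ ṁᵢCp,ᵢ(T_out − Tᵢ) = 0
Σ ṁᵢCp,ᵢTᵢ = 2120×1.71×56.4 + 179×1.71×96.8 = 234090
Σ ṁᵢCp,ᵢ = 2120×1.71 + 179×1.71 = 3931.3
T_out = 234090 / 3931.3 = 59.546 °C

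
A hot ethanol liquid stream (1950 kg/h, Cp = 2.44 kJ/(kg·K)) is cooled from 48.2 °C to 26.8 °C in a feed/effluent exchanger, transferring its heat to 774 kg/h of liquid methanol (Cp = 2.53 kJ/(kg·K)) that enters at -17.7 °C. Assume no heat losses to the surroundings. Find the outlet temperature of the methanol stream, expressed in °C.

Heat released by hot stream: Q = 1950 × 2.44 × (48.2 − 26.8) = 101820 kJ/h
Energy balance on cold side (adiabatic exchanger): Q = ṁ_c·Cp_c·(T_c,out − T_c,in)
T_c,out = -17.7 + 101820/(774 × 2.53) = 34.297 °C

T_c,out = 34.3 °C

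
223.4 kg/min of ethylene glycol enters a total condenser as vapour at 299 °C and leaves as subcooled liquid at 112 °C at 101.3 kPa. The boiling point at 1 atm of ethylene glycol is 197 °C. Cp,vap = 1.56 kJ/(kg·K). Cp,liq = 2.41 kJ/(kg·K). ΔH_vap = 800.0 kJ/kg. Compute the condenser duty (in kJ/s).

vapour 299→197 °C: -159.12 kJ/kg
condensation at 197 °C: -800 kJ/kg
liquid 197→112 °C: -204.85 kJ/kg
Δh = -159.12 + -800 + -204.85 = -1164 kJ/kg
Q = ṁ·Δh = 223.4 kg/min × -1164 kJ/kg = -260030 kJ/min
|Q| = 4333.8 kW

Q_c = 4330 kJ/s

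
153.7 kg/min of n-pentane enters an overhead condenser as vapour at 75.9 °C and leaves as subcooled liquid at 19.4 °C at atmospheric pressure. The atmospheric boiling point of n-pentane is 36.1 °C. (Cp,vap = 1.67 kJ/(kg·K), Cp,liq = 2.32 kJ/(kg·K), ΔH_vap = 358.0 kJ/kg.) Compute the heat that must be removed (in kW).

Q_c = 1190 kW

vapour 75.9→36.1 °C: -66.466 kJ/kg
condensation at 36.1 °C: -358 kJ/kg
liquid 36.1→19.4 °C: -38.744 kJ/kg
Δh = -66.466 + -358 + -38.744 = -463.21 kJ/kg
Q = ṁ·Δh = 153.7 kg/min × -463.21 kJ/kg = -71195 kJ/min
|Q| = 1186.6 kW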